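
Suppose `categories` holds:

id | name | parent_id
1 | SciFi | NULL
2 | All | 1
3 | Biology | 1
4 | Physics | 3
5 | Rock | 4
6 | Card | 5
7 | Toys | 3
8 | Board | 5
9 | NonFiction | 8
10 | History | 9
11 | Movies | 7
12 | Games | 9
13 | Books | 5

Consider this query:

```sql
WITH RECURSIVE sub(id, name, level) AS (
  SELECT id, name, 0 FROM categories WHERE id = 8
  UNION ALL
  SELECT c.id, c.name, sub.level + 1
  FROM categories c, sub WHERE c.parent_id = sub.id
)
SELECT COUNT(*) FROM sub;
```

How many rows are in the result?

4

Base: id=8 (Board) at level 0.
Iteration 1: rows with parent_id in {8} -> NonFiction (id 9, level 1).
Iteration 2: rows with parent_id in {9} -> History (id 10, level 2), Games (id 12, level 2).
Iteration 3: no rows with parent_id in {10,12}; recursion stops.
Total rows emitted: 4.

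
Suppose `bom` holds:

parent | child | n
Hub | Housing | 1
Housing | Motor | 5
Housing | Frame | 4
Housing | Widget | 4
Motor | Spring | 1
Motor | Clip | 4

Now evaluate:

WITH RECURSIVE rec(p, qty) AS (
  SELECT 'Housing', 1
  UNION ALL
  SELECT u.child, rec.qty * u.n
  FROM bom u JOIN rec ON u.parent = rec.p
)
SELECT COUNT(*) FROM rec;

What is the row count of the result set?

Base: (Housing, qty=1).
Iteration 1: components of {Housing} -> Frame = 1*4 = 4, Motor = 1*5 = 5, Widget = 1*4 = 4.
Iteration 2: components of {Frame,Motor,Widget} -> Clip = 5*4 = 20, Spring = 5*1 = 5.
Iteration 3: no further components; recursion stops.
Total rows emitted: 6.

6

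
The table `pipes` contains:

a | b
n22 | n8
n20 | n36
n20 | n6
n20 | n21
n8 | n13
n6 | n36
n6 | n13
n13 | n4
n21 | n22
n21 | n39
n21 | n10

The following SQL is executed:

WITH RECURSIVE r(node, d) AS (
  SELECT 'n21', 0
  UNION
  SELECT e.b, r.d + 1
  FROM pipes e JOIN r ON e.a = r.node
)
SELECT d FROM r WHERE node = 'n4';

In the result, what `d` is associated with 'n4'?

Base: (n21, d=0).
Iteration 1: edges from {n21} -> (n10, d=1), (n22, d=1), (n39, d=1).
Iteration 2: edges from {n10,n22,n39} -> (n8, d=2).
Iteration 3: edges from {n8} -> (n13, d=3).
Iteration 4: edges from {n13} -> (n4, d=4).
Iteration 5: no outgoing edges from {n4}; recursion stops.

4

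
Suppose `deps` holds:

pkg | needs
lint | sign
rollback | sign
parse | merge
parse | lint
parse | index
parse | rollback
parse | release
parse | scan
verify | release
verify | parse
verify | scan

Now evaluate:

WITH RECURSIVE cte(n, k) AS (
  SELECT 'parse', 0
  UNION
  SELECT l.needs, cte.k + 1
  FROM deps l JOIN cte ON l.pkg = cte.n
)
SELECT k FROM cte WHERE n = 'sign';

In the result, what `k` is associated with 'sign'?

2

Base: (parse, k=0).
Iteration 1: edges from {parse} -> (index, k=1), (lint, k=1), (merge, k=1), (release, k=1), (rollback, k=1), (scan, k=1).
Iteration 2: edges from {index,lint,merge,release,rollback,scan} -> (sign, k=2). [UNION drops 1 duplicate row(s)]
Iteration 3: no outgoing edges from {sign}; recursion stops.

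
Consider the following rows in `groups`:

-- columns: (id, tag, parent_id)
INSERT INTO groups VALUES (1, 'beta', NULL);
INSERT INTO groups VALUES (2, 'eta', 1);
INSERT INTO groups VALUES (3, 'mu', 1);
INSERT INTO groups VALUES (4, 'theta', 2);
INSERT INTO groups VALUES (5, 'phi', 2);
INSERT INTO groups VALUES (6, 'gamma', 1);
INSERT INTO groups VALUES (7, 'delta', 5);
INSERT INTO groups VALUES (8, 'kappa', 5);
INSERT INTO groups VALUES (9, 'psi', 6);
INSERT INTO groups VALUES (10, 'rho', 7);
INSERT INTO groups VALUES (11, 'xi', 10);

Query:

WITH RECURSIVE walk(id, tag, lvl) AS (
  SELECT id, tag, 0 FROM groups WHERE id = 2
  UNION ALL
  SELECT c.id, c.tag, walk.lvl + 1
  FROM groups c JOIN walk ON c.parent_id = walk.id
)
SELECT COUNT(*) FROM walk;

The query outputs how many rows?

Base: id=2 (eta) at lvl 0.
Iteration 1: rows with parent_id in {2} -> theta (id 4, lvl 1), phi (id 5, lvl 1).
Iteration 2: rows with parent_id in {4,5} -> delta (id 7, lvl 2), kappa (id 8, lvl 2).
Iteration 3: rows with parent_id in {7,8} -> rho (id 10, lvl 3).
Iteration 4: rows with parent_id in {10} -> xi (id 11, lvl 4).
Iteration 5: no rows with parent_id in {11}; recursion stops.
Total rows emitted: 7.

7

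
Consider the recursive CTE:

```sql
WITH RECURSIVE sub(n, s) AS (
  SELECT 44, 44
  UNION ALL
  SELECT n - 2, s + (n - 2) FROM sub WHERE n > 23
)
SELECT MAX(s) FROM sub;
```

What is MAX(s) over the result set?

Base: n=44, s=44.
Iteration 1: 44 > 23 holds -> n = 44 - 2 = 42, s = 44 + 42 = 86.
Iteration 2: 42 > 23 holds -> n = 42 - 2 = 40, s = 86 + 40 = 126.
Iteration 3: 40 > 23 holds -> n = 40 - 2 = 38, s = 126 + 38 = 164.
Iteration 4: 38 > 23 holds -> n = 38 - 2 = 36, s = 164 + 36 = 200.
Iteration 5: 36 > 23 holds -> n = 36 - 2 = 34, s = 200 + 34 = 234.
Iteration 6: 34 > 23 holds -> n = 34 - 2 = 32, s = 234 + 32 = 266.
Iteration 7: 32 > 23 holds -> n = 32 - 2 = 30, s = 266 + 30 = 296.
Iteration 8: 30 > 23 holds -> n = 30 - 2 = 28, s = 296 + 28 = 324.
Iteration 9: 28 > 23 holds -> n = 28 - 2 = 26, s = 324 + 26 = 350.
Iteration 10: 26 > 23 holds -> n = 26 - 2 = 24, s = 350 + 24 = 374.
Iteration 11: 24 > 23 holds -> n = 24 - 2 = 22, s = 374 + 22 = 396.
Iteration 12: 22 > 23 fails; recursion stops.
s values: 44, 86, 126, 164, 200, 234, 266, 296, 324, 350, 374, 396; the maximum is 396.

396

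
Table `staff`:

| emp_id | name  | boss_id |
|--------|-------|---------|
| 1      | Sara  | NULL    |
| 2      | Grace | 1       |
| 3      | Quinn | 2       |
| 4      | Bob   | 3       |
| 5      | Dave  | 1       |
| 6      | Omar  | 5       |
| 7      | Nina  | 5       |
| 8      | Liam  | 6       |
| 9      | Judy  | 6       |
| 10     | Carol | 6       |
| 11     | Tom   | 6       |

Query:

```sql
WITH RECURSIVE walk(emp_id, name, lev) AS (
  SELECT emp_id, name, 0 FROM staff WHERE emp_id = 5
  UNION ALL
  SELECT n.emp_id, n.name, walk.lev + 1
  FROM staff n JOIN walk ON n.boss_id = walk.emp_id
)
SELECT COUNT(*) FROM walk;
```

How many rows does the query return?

7

Base: emp_id=5 (Dave) at lev 0.
Iteration 1: rows with boss_id in {5} -> Omar (id 6, lev 1), Nina (id 7, lev 1).
Iteration 2: rows with boss_id in {6,7} -> Liam (id 8, lev 2), Judy (id 9, lev 2), Carol (id 10, lev 2), Tom (id 11, lev 2).
Iteration 3: no rows with boss_id in {8,9,10,11}; recursion stops.
Total rows emitted: 7.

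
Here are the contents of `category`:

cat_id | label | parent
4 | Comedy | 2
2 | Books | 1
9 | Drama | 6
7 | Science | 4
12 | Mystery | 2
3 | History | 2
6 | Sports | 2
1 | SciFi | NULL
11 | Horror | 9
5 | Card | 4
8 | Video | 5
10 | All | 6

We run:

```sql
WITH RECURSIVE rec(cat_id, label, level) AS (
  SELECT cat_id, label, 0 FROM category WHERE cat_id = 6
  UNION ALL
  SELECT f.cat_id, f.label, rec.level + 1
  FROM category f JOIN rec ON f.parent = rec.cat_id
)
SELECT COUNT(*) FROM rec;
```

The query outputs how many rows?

Base: cat_id=6 (Sports) at level 0.
Iteration 1: rows with parent in {6} -> Drama (id 9, level 1), All (id 10, level 1).
Iteration 2: rows with parent in {9,10} -> Horror (id 11, level 2).
Iteration 3: no rows with parent in {11}; recursion stops.
Total rows emitted: 4.

4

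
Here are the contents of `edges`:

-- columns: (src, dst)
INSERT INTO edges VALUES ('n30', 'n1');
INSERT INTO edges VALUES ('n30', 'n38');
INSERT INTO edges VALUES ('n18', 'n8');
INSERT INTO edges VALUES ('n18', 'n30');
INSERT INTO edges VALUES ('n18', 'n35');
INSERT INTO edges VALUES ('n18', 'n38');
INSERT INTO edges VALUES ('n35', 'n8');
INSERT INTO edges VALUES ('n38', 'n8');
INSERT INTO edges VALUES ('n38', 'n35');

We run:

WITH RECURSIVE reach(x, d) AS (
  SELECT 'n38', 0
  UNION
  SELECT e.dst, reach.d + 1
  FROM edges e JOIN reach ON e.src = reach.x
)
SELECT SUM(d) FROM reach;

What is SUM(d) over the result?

Base: (n38, d=0).
Iteration 1: edges from {n38} -> (n35, d=1), (n8, d=1).
Iteration 2: edges from {n35,n8} -> (n8, d=2).
Iteration 3: no outgoing edges from {n8}; recursion stops.
SUM(d) = 0 + 1 + 1 + 2 = 4.

4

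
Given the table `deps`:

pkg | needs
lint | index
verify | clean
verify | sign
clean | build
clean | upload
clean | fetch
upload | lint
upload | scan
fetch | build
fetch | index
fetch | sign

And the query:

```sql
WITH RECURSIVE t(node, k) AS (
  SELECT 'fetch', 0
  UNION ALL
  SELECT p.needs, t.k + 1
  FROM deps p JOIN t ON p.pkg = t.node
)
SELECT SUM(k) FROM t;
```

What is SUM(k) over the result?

Base: (fetch, k=0).
Iteration 1: edges from {fetch} -> (build, k=1), (index, k=1), (sign, k=1).
Iteration 2: no outgoing edges from {build,index,sign}; recursion stops.
SUM(k) = 0 + 1 + 1 + 1 = 3.

3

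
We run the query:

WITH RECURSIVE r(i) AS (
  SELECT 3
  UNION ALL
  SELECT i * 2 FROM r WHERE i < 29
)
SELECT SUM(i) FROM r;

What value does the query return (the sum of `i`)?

93

Base: i=3.
Iteration 1: 3 < 29 holds -> i = 3 * 2 = 6.
Iteration 2: 6 < 29 holds -> i = 6 * 2 = 12.
Iteration 3: 12 < 29 holds -> i = 12 * 2 = 24.
Iteration 4: 24 < 29 holds -> i = 24 * 2 = 48.
Iteration 5: 48 < 29 fails; recursion stops.
SUM(i) = 3 + 6 + 12 + 24 + 48 = 93.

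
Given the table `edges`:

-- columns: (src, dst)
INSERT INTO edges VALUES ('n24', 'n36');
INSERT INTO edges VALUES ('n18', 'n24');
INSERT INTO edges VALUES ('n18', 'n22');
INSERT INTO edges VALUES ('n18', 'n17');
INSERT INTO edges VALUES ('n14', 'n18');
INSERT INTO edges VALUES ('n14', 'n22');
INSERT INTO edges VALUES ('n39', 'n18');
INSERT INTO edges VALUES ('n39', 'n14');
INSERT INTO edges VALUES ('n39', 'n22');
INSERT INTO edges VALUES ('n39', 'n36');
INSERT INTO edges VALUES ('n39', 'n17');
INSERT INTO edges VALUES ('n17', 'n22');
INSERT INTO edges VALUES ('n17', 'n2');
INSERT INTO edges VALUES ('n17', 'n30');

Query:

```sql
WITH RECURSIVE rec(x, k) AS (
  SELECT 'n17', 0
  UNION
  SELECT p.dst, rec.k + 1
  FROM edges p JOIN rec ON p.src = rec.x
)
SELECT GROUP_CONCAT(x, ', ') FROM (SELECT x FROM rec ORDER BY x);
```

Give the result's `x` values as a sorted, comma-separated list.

n17, n2, n22, n30

Base: (n17, k=0).
Iteration 1: edges from {n17} -> (n2, k=1), (n22, k=1), (n30, k=1).
Iteration 2: no outgoing edges from {n2,n22,n30}; recursion stops.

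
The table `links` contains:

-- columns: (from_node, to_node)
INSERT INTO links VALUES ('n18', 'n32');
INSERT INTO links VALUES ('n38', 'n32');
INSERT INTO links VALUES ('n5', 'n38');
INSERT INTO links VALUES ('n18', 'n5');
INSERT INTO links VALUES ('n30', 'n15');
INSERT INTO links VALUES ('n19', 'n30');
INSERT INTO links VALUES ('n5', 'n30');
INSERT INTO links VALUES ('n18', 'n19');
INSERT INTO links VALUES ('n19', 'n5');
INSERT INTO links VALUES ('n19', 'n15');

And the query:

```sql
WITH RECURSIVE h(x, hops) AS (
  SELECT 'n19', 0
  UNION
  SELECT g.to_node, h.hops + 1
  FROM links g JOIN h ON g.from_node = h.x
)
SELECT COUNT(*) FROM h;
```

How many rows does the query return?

9

Base: (n19, hops=0).
Iteration 1: edges from {n19} -> (n15, hops=1), (n30, hops=1), (n5, hops=1).
Iteration 2: edges from {n15,n30,n5} -> (n15, hops=2), (n30, hops=2), (n38, hops=2).
Iteration 3: edges from {n15,n30,n38} -> (n15, hops=3), (n32, hops=3).
Iteration 4: no outgoing edges from {n15,n32}; recursion stops.
Total rows emitted: 9.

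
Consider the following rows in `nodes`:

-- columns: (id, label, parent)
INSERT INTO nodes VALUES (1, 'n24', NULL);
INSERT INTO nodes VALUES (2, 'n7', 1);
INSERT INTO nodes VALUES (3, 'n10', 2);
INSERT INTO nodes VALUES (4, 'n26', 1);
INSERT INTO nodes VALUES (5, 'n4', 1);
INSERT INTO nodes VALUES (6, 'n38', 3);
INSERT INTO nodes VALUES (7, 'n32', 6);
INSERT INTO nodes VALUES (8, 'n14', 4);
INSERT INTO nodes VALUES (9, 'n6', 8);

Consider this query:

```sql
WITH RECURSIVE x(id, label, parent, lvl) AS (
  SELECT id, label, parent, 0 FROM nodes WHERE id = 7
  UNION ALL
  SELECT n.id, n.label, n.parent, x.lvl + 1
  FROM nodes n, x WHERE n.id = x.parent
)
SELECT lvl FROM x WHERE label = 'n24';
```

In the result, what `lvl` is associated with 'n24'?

4

Base: id=7 (n32), parent=6, lvl 0.
Iteration 1: join on id=6 -> n38 (id 6, parent=3, lvl 1).
Iteration 2: join on id=3 -> n10 (id 3, parent=2, lvl 2).
Iteration 3: join on id=2 -> n7 (id 2, parent=1, lvl 3).
Iteration 4: join on id=1 -> n24 (id 1, parent=NULL, lvl 4).
Iteration 5: parent is NULL; no match; recursion stops.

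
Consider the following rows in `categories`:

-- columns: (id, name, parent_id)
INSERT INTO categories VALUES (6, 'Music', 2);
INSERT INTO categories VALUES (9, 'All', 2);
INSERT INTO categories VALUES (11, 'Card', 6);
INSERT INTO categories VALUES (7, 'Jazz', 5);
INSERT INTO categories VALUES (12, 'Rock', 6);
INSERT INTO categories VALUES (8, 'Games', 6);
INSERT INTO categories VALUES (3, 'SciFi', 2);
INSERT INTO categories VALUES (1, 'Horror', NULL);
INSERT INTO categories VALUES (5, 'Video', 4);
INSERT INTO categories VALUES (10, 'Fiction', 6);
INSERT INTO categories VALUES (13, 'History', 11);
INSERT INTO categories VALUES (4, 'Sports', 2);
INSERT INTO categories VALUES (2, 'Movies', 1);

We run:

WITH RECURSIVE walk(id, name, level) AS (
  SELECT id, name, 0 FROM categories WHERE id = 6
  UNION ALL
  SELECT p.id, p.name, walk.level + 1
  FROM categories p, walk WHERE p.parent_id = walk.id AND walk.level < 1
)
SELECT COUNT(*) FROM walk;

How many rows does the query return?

5

Base: id=6 (Music) at level 0.
Iteration 1: rows with parent_id in {6} -> Games (id 8, level 1), Fiction (id 10, level 1), Card (id 11, level 1), Rock (id 12, level 1).
Iteration 2: level < 1 fails for all current rows; recursion stops.
Total rows emitted: 5.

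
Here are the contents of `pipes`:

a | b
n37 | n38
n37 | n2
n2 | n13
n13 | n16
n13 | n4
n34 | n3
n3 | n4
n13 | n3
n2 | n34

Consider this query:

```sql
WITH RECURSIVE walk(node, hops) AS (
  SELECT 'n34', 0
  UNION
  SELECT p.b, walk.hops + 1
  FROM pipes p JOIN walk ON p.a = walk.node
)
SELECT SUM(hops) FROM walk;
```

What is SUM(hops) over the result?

Base: (n34, hops=0).
Iteration 1: edges from {n34} -> (n3, hops=1).
Iteration 2: edges from {n3} -> (n4, hops=2).
Iteration 3: no outgoing edges from {n4}; recursion stops.
SUM(hops) = 0 + 1 + 2 = 3.

3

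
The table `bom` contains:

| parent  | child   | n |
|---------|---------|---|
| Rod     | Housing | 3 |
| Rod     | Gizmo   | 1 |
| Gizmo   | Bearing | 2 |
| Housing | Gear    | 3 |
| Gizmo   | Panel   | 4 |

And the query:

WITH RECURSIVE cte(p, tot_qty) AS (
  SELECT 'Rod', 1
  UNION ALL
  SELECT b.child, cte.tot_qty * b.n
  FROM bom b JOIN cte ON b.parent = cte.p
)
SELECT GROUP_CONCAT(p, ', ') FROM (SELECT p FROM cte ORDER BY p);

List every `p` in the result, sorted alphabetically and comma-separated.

Bearing, Gear, Gizmo, Housing, Panel, Rod

Base: (Rod, tot_qty=1).
Iteration 1: components of {Rod} -> Gizmo = 1*1 = 1, Housing = 1*3 = 3.
Iteration 2: components of {Gizmo,Housing} -> Bearing = 1*2 = 2, Gear = 3*3 = 9, Panel = 1*4 = 4.
Iteration 3: no further components; recursion stops.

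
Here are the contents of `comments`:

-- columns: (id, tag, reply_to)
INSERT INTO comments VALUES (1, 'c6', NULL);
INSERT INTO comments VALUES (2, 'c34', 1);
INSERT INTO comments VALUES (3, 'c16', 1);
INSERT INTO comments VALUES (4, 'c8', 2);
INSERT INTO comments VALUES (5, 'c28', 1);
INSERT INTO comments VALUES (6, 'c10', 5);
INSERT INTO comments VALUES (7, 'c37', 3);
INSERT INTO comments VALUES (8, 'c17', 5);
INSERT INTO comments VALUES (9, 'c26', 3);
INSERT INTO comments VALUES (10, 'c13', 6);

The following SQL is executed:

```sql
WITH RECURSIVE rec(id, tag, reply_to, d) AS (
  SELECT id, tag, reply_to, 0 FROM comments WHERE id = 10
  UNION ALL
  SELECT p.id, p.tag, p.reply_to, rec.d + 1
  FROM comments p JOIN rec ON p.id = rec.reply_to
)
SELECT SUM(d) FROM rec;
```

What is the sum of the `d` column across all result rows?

6

Base: id=10 (c13), reply_to=6, d 0.
Iteration 1: join on id=6 -> c10 (id 6, reply_to=5, d 1).
Iteration 2: join on id=5 -> c28 (id 5, reply_to=1, d 2).
Iteration 3: join on id=1 -> c6 (id 1, reply_to=NULL, d 3).
Iteration 4: reply_to is NULL; no match; recursion stops.
SUM(d) = 0 + 1 + 2 + 3 = 6.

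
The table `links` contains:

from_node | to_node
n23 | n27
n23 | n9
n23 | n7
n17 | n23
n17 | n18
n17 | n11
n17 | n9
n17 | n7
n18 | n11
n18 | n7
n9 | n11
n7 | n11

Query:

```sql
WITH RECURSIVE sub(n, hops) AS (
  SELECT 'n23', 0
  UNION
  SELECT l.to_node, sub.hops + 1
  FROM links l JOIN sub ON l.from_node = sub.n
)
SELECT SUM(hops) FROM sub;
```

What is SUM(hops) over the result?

Base: (n23, hops=0).
Iteration 1: edges from {n23} -> (n27, hops=1), (n7, hops=1), (n9, hops=1).
Iteration 2: edges from {n27,n7,n9} -> (n11, hops=2). [UNION drops 1 duplicate row(s)]
Iteration 3: no outgoing edges from {n11}; recursion stops.
SUM(hops) = 0 + 1 + 1 + 1 + 2 = 5.

5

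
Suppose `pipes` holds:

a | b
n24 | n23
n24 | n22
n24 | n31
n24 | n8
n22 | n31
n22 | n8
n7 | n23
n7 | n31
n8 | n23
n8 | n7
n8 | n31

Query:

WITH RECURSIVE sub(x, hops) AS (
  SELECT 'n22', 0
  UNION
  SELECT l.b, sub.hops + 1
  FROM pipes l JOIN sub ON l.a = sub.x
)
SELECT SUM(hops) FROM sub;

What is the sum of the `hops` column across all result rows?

14

Base: (n22, hops=0).
Iteration 1: edges from {n22} -> (n31, hops=1), (n8, hops=1).
Iteration 2: edges from {n31,n8} -> (n23, hops=2), (n31, hops=2), (n7, hops=2).
Iteration 3: edges from {n23,n31,n7} -> (n23, hops=3), (n31, hops=3).
Iteration 4: no outgoing edges from {n23,n31}; recursion stops.
SUM(hops) = 0 + 1 + 1 + 2 + 2 + 2 + 3 + 3 = 14.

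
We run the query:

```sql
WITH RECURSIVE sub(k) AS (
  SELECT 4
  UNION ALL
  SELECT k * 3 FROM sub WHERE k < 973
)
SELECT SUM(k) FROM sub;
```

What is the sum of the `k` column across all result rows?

4372

Base: k=4.
Iteration 1: 4 < 973 holds -> k = 4 * 3 = 12.
Iteration 2: 12 < 973 holds -> k = 12 * 3 = 36.
Iteration 3: 36 < 973 holds -> k = 36 * 3 = 108.
Iteration 4: 108 < 973 holds -> k = 108 * 3 = 324.
Iteration 5: 324 < 973 holds -> k = 324 * 3 = 972.
Iteration 6: 972 < 973 holds -> k = 972 * 3 = 2916.
Iteration 7: 2916 < 973 fails; recursion stops.
SUM(k) = 4 + 12 + 36 + 108 + 324 + 972 + 2916 = 4372.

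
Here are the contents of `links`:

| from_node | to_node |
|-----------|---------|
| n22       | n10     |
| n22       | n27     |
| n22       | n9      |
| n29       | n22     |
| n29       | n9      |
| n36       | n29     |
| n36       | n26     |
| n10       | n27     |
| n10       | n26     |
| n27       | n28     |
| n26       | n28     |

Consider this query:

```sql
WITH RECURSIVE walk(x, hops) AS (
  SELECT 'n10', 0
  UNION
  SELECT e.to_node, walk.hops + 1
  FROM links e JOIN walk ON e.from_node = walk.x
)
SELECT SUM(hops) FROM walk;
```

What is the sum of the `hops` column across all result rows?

Base: (n10, hops=0).
Iteration 1: edges from {n10} -> (n26, hops=1), (n27, hops=1).
Iteration 2: edges from {n26,n27} -> (n28, hops=2). [UNION drops 1 duplicate row(s)]
Iteration 3: no outgoing edges from {n28}; recursion stops.
SUM(hops) = 0 + 1 + 1 + 2 = 4.

4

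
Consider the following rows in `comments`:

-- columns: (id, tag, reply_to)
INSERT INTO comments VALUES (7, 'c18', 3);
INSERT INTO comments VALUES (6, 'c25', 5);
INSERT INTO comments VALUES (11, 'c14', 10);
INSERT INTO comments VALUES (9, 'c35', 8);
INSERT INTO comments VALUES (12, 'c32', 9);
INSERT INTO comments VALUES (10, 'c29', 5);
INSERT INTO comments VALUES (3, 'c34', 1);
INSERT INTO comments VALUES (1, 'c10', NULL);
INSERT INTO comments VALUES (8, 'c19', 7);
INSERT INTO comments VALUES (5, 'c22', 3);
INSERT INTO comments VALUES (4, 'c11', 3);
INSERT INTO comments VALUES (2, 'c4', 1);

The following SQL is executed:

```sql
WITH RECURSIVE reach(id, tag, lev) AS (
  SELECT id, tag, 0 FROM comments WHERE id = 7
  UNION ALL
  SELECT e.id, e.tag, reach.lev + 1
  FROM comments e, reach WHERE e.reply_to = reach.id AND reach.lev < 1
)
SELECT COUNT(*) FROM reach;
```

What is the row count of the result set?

Base: id=7 (c18) at lev 0.
Iteration 1: rows with reply_to in {7} -> c19 (id 8, lev 1).
Iteration 2: lev < 1 fails for all current rows; recursion stops.
Total rows emitted: 2.

2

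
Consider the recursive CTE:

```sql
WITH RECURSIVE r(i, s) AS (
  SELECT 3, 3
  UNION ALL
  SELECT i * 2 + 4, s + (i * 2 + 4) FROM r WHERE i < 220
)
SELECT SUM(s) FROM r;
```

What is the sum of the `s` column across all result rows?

Base: i=3, s=3.
Iteration 1: 3 < 220 holds -> i = 3 * 2 + 4 = 10, s = 3 + 10 = 13.
Iteration 2: 10 < 220 holds -> i = 10 * 2 + 4 = 24, s = 13 + 24 = 37.
Iteration 3: 24 < 220 holds -> i = 24 * 2 + 4 = 52, s = 37 + 52 = 89.
Iteration 4: 52 < 220 holds -> i = 52 * 2 + 4 = 108, s = 89 + 108 = 197.
Iteration 5: 108 < 220 holds -> i = 108 * 2 + 4 = 220, s = 197 + 220 = 417.
Iteration 6: 220 < 220 fails; recursion stops.
SUM(s) = 3 + 13 + 37 + 89 + 197 + 417 = 756.

756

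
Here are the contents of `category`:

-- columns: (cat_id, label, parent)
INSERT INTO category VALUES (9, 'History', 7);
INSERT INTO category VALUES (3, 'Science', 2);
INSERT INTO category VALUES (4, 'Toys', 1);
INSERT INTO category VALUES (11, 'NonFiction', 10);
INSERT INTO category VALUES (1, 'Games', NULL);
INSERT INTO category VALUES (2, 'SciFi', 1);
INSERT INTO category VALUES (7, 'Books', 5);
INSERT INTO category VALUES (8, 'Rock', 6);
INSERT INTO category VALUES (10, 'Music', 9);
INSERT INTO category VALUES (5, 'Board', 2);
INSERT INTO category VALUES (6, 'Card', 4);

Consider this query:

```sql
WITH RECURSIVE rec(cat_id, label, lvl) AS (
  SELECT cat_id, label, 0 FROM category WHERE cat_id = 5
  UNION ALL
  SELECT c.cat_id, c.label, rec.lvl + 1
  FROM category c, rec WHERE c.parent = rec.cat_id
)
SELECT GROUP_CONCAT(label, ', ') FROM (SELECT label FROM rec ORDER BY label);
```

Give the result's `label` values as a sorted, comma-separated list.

Base: cat_id=5 (Board) at lvl 0.
Iteration 1: rows with parent in {5} -> Books (id 7, lvl 1).
Iteration 2: rows with parent in {7} -> History (id 9, lvl 2).
Iteration 3: rows with parent in {9} -> Music (id 10, lvl 3).
Iteration 4: rows with parent in {10} -> NonFiction (id 11, lvl 4).
Iteration 5: no rows with parent in {11}; recursion stops.

Board, Books, History, Music, NonFiction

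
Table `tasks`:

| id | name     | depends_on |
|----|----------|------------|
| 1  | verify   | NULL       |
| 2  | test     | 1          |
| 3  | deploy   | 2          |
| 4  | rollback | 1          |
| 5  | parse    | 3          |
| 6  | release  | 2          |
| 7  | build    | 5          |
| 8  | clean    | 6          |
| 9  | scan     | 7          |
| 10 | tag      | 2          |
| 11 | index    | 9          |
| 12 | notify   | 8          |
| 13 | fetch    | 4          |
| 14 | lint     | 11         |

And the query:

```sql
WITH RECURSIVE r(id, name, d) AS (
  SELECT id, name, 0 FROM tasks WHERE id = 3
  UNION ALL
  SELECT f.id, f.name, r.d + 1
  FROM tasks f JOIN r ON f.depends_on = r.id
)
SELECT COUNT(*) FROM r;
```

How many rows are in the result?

6

Base: id=3 (deploy) at d 0.
Iteration 1: rows with depends_on in {3} -> parse (id 5, d 1).
Iteration 2: rows with depends_on in {5} -> build (id 7, d 2).
Iteration 3: rows with depends_on in {7} -> scan (id 9, d 3).
Iteration 4: rows with depends_on in {9} -> index (id 11, d 4).
Iteration 5: rows with depends_on in {11} -> lint (id 14, d 5).
Iteration 6: no rows with depends_on in {14}; recursion stops.
Total rows emitted: 6.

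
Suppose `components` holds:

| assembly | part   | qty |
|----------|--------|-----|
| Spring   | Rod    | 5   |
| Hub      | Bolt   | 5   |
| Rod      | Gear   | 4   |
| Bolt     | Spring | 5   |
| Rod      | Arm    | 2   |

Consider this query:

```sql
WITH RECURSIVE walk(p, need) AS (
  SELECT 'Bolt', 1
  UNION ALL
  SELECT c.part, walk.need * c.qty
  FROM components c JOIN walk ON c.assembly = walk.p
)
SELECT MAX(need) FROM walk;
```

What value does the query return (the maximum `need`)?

100

Base: (Bolt, need=1).
Iteration 1: components of {Bolt} -> Spring = 1*5 = 5.
Iteration 2: components of {Spring} -> Rod = 5*5 = 25.
Iteration 3: components of {Rod} -> Arm = 25*2 = 50, Gear = 25*4 = 100.
Iteration 4: no further components; recursion stops.
need values: 1, 5, 25, 50, 100; the maximum is 100.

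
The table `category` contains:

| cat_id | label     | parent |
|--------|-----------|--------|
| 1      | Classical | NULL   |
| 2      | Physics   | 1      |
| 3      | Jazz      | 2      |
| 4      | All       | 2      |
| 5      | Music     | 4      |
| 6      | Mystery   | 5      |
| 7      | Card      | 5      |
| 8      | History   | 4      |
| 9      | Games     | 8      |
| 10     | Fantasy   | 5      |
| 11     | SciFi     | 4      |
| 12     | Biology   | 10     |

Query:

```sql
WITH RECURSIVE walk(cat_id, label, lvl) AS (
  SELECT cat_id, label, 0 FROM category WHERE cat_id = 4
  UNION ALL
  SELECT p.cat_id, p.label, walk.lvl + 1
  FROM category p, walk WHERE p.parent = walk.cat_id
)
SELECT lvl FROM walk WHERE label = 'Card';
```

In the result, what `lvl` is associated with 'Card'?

Base: cat_id=4 (All) at lvl 0.
Iteration 1: rows with parent in {4} -> Music (id 5, lvl 1), History (id 8, lvl 1), SciFi (id 11, lvl 1).
Iteration 2: rows with parent in {5,8,11} -> Mystery (id 6, lvl 2), Card (id 7, lvl 2), Games (id 9, lvl 2), Fantasy (id 10, lvl 2).
Iteration 3: rows with parent in {6,7,9,10} -> Biology (id 12, lvl 3).
Iteration 4: no rows with parent in {12}; recursion stops.

2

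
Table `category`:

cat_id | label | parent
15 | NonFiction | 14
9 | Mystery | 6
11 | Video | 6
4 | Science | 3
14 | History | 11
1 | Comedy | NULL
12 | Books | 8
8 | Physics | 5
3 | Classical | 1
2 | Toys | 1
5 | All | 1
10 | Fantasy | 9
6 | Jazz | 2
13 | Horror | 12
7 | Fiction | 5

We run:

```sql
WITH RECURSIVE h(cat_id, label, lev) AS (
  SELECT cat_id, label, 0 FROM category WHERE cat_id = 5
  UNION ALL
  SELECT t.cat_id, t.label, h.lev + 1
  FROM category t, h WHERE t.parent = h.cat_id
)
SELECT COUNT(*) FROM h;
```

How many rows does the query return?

Base: cat_id=5 (All) at lev 0.
Iteration 1: rows with parent in {5} -> Fiction (id 7, lev 1), Physics (id 8, lev 1).
Iteration 2: rows with parent in {7,8} -> Books (id 12, lev 2).
Iteration 3: rows with parent in {12} -> Horror (id 13, lev 3).
Iteration 4: no rows with parent in {13}; recursion stops.
Total rows emitted: 5.

5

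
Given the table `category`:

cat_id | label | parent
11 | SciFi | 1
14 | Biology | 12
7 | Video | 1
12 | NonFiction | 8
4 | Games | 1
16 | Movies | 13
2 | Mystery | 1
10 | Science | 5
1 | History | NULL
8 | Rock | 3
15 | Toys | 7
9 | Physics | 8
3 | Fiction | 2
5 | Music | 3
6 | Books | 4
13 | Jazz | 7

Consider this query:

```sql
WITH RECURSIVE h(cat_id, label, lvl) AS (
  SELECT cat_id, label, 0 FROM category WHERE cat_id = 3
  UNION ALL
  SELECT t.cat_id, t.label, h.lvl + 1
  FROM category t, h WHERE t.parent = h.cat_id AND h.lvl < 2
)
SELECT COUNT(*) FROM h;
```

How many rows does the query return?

Base: cat_id=3 (Fiction) at lvl 0.
Iteration 1: rows with parent in {3} -> Music (id 5, lvl 1), Rock (id 8, lvl 1).
Iteration 2: rows with parent in {5,8} -> Physics (id 9, lvl 2), Science (id 10, lvl 2), NonFiction (id 12, lvl 2).
Iteration 3: lvl < 2 fails for all current rows; recursion stops.
Total rows emitted: 6.

6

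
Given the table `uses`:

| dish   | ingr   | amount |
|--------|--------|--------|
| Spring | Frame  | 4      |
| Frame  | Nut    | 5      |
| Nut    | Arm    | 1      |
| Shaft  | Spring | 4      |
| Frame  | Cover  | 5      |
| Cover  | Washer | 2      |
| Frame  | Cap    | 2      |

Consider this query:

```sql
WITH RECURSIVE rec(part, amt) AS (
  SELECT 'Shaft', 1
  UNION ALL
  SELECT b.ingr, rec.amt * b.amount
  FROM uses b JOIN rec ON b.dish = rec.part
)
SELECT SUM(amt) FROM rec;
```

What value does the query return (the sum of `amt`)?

453

Base: (Shaft, amt=1).
Iteration 1: components of {Shaft} -> Spring = 1*4 = 4.
Iteration 2: components of {Spring} -> Frame = 4*4 = 16.
Iteration 3: components of {Frame} -> Cap = 16*2 = 32, Cover = 16*5 = 80, Nut = 16*5 = 80.
Iteration 4: components of {Cap,Cover,Nut} -> Arm = 80*1 = 80, Washer = 80*2 = 160.
Iteration 5: no further components; recursion stops.
SUM(amt) = 1 + 4 + 16 + 80 + 32 + 80 + 160 + 80 = 453.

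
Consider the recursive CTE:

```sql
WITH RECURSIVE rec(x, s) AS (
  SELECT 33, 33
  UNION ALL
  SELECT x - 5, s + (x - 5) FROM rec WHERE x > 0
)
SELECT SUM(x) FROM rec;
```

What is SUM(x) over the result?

124

Base: x=33, s=33.
Iteration 1: 33 > 0 holds -> x = 33 - 5 = 28, s = 33 + 28 = 61.
Iteration 2: 28 > 0 holds -> x = 28 - 5 = 23, s = 61 + 23 = 84.
Iteration 3: 23 > 0 holds -> x = 23 - 5 = 18, s = 84 + 18 = 102.
Iteration 4: 18 > 0 holds -> x = 18 - 5 = 13, s = 102 + 13 = 115.
Iteration 5: 13 > 0 holds -> x = 13 - 5 = 8, s = 115 + 8 = 123.
Iteration 6: 8 > 0 holds -> x = 8 - 5 = 3, s = 123 + 3 = 126.
Iteration 7: 3 > 0 holds -> x = 3 - 5 = -2, s = 126 + -2 = 124.
Iteration 8: -2 > 0 fails; recursion stops.
SUM(x) = 33 + 28 + 23 + 18 + 13 + 8 + 3 + -2 = 124.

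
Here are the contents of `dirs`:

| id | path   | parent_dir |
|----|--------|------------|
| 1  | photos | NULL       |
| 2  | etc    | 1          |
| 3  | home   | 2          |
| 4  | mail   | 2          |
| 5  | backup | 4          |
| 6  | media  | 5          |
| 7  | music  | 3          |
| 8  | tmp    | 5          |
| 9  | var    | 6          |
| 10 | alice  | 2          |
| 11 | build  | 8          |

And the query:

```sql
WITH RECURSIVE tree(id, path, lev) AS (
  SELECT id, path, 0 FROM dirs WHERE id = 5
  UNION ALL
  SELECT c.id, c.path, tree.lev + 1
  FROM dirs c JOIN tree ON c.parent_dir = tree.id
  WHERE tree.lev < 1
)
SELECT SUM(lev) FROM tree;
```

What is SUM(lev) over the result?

2

Base: id=5 (backup) at lev 0.
Iteration 1: rows with parent_dir in {5} -> media (id 6, lev 1), tmp (id 8, lev 1).
Iteration 2: lev < 1 fails for all current rows; recursion stops.
SUM(lev) = 0 + 1 + 1 = 2.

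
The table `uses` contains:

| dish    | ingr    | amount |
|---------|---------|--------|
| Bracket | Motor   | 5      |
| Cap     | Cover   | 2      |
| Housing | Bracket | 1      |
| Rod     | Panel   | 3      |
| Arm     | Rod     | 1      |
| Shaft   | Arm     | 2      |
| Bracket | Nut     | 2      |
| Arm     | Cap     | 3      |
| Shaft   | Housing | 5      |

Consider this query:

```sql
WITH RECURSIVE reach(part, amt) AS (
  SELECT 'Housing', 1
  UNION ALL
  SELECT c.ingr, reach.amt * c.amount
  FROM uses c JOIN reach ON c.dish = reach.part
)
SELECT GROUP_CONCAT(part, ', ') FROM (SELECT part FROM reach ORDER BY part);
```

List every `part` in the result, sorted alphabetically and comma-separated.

Bracket, Housing, Motor, Nut

Base: (Housing, amt=1).
Iteration 1: components of {Housing} -> Bracket = 1*1 = 1.
Iteration 2: components of {Bracket} -> Motor = 1*5 = 5, Nut = 1*2 = 2.
Iteration 3: no further components; recursion stops.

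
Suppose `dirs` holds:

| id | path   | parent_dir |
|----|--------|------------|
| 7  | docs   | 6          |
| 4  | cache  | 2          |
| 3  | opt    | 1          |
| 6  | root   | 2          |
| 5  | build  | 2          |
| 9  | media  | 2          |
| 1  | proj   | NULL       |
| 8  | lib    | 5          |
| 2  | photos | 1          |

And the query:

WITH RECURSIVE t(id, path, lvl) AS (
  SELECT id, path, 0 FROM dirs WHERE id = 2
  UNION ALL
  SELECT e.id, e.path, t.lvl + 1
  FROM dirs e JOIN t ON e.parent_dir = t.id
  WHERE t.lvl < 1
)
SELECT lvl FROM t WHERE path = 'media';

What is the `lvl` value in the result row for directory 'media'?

Base: id=2 (photos) at lvl 0.
Iteration 1: rows with parent_dir in {2} -> cache (id 4, lvl 1), build (id 5, lvl 1), root (id 6, lvl 1), media (id 9, lvl 1).
Iteration 2: lvl < 1 fails for all current rows; recursion stops.

1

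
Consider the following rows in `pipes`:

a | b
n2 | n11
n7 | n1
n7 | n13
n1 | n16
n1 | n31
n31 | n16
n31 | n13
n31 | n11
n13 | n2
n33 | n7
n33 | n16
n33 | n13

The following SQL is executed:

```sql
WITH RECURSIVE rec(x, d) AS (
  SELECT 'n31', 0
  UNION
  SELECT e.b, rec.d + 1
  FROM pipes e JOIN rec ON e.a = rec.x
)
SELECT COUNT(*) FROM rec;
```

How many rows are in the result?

6

Base: (n31, d=0).
Iteration 1: edges from {n31} -> (n11, d=1), (n13, d=1), (n16, d=1).
Iteration 2: edges from {n11,n13,n16} -> (n2, d=2).
Iteration 3: edges from {n2} -> (n11, d=3).
Iteration 4: no outgoing edges from {n11}; recursion stops.
Total rows emitted: 6.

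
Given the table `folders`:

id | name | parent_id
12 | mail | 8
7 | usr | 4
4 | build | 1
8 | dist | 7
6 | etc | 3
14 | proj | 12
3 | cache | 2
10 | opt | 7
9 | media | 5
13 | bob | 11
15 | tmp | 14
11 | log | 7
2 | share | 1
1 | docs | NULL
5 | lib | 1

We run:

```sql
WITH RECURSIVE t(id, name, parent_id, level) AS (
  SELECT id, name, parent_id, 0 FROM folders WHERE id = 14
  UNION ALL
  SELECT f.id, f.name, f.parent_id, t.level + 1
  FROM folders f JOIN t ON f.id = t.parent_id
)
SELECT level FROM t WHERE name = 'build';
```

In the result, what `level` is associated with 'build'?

4

Base: id=14 (proj), parent_id=12, level 0.
Iteration 1: join on id=12 -> mail (id 12, parent_id=8, level 1).
Iteration 2: join on id=8 -> dist (id 8, parent_id=7, level 2).
Iteration 3: join on id=7 -> usr (id 7, parent_id=4, level 3).
Iteration 4: join on id=4 -> build (id 4, parent_id=1, level 4).
Iteration 5: join on id=1 -> docs (id 1, parent_id=NULL, level 5).
Iteration 6: parent_id is NULL; no match; recursion stops.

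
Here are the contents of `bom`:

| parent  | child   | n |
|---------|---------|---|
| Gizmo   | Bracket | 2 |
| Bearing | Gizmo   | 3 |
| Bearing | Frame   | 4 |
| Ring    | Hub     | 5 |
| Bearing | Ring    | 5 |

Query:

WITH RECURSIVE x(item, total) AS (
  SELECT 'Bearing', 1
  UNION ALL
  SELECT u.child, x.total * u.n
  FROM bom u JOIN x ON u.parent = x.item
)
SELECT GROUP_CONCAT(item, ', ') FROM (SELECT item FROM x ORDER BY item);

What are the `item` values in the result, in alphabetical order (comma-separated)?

Bearing, Bracket, Frame, Gizmo, Hub, Ring

Base: (Bearing, total=1).
Iteration 1: components of {Bearing} -> Frame = 1*4 = 4, Gizmo = 1*3 = 3, Ring = 1*5 = 5.
Iteration 2: components of {Frame,Gizmo,Ring} -> Bracket = 3*2 = 6, Hub = 5*5 = 25.
Iteration 3: no further components; recursion stops.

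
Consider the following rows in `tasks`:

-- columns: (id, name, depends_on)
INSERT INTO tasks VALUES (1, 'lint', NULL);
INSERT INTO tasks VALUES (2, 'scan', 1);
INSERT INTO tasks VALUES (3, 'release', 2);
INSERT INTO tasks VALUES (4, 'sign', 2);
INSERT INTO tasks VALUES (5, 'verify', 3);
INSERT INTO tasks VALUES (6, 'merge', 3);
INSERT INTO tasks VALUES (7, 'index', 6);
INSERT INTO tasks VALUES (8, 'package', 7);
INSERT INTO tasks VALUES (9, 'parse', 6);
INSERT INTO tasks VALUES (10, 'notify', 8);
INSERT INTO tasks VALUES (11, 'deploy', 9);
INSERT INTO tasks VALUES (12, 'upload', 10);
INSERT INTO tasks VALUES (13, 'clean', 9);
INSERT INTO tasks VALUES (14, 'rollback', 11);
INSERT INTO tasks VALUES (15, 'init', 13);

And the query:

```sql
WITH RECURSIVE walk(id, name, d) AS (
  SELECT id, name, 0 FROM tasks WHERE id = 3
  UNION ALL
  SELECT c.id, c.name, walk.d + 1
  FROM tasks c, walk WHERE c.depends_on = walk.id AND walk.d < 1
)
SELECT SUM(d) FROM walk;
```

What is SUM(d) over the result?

Base: id=3 (release) at d 0.
Iteration 1: rows with depends_on in {3} -> verify (id 5, d 1), merge (id 6, d 1).
Iteration 2: d < 1 fails for all current rows; recursion stops.
SUM(d) = 0 + 1 + 1 = 2.

2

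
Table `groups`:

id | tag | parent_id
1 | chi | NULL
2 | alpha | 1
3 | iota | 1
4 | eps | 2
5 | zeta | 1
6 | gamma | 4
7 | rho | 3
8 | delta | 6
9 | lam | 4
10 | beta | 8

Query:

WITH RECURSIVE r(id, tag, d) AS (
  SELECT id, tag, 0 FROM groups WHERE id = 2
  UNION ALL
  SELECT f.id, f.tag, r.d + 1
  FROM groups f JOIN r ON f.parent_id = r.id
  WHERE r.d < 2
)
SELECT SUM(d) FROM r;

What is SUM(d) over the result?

Base: id=2 (alpha) at d 0.
Iteration 1: rows with parent_id in {2} -> eps (id 4, d 1).
Iteration 2: rows with parent_id in {4} -> gamma (id 6, d 2), lam (id 9, d 2).
Iteration 3: d < 2 fails for all current rows; recursion stops.
SUM(d) = 0 + 1 + 2 + 2 = 5.

5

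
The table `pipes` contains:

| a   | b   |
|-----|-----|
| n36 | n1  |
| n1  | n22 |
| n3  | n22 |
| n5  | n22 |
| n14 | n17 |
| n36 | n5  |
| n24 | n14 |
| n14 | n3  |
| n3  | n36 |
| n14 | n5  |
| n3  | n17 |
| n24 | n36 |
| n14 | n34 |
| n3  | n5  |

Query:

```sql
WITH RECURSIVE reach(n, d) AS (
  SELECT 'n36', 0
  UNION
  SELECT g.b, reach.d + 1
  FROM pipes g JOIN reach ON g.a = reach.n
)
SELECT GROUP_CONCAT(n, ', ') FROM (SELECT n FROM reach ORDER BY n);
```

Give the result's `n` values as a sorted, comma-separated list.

Base: (n36, d=0).
Iteration 1: edges from {n36} -> (n1, d=1), (n5, d=1).
Iteration 2: edges from {n1,n5} -> (n22, d=2). [UNION drops 1 duplicate row(s)]
Iteration 3: no outgoing edges from {n22}; recursion stops.

n1, n22, n36, n5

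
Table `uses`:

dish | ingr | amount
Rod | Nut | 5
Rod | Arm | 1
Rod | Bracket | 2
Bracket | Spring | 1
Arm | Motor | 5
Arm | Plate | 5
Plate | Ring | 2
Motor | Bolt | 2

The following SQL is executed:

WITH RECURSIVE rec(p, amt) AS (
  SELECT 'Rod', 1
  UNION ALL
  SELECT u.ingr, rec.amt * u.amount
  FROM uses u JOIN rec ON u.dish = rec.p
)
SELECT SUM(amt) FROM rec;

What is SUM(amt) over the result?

41

Base: (Rod, amt=1).
Iteration 1: components of {Rod} -> Arm = 1*1 = 1, Bracket = 1*2 = 2, Nut = 1*5 = 5.
Iteration 2: components of {Arm,Bracket,Nut} -> Motor = 1*5 = 5, Plate = 1*5 = 5, Spring = 2*1 = 2.
Iteration 3: components of {Motor,Plate,Spring} -> Bolt = 5*2 = 10, Ring = 5*2 = 10.
Iteration 4: no further components; recursion stops.
SUM(amt) = 1 + 5 + 1 + 2 + 5 + 5 + 2 + 10 + 10 = 41.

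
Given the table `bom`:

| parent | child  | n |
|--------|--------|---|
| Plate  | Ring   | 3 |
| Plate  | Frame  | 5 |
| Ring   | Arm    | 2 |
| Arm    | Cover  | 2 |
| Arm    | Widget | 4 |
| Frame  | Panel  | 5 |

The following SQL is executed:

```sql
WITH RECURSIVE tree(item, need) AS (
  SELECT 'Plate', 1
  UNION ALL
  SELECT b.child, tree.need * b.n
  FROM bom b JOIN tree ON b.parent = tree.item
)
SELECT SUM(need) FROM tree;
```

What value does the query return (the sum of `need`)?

76

Base: (Plate, need=1).
Iteration 1: components of {Plate} -> Frame = 1*5 = 5, Ring = 1*3 = 3.
Iteration 2: components of {Frame,Ring} -> Arm = 3*2 = 6, Panel = 5*5 = 25.
Iteration 3: components of {Arm,Panel} -> Cover = 6*2 = 12, Widget = 6*4 = 24.
Iteration 4: no further components; recursion stops.
SUM(need) = 1 + 3 + 5 + 6 + 25 + 12 + 24 = 76.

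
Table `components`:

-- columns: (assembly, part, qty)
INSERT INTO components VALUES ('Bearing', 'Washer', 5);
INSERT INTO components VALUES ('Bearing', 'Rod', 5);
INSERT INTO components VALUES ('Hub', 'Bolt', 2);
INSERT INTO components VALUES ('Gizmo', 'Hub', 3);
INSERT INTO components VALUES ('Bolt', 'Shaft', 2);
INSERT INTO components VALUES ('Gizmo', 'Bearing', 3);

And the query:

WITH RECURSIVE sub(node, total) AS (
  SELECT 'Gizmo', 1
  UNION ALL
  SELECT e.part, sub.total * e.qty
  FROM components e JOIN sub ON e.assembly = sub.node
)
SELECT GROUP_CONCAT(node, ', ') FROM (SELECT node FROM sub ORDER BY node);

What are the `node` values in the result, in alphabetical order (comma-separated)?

Bearing, Bolt, Gizmo, Hub, Rod, Shaft, Washer

Base: (Gizmo, total=1).
Iteration 1: components of {Gizmo} -> Bearing = 1*3 = 3, Hub = 1*3 = 3.
Iteration 2: components of {Bearing,Hub} -> Bolt = 3*2 = 6, Rod = 3*5 = 15, Washer = 3*5 = 15.
Iteration 3: components of {Bolt,Rod,Washer} -> Shaft = 6*2 = 12.
Iteration 4: no further components; recursion stops.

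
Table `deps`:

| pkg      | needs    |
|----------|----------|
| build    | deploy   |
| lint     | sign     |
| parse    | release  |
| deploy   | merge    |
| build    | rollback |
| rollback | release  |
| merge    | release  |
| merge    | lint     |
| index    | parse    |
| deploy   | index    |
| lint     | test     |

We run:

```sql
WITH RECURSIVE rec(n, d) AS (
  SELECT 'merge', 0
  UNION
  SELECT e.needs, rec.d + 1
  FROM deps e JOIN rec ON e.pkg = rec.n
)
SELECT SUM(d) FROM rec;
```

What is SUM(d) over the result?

6

Base: (merge, d=0).
Iteration 1: edges from {merge} -> (lint, d=1), (release, d=1).
Iteration 2: edges from {lint,release} -> (sign, d=2), (test, d=2).
Iteration 3: no outgoing edges from {sign,test}; recursion stops.
SUM(d) = 0 + 1 + 1 + 2 + 2 = 6.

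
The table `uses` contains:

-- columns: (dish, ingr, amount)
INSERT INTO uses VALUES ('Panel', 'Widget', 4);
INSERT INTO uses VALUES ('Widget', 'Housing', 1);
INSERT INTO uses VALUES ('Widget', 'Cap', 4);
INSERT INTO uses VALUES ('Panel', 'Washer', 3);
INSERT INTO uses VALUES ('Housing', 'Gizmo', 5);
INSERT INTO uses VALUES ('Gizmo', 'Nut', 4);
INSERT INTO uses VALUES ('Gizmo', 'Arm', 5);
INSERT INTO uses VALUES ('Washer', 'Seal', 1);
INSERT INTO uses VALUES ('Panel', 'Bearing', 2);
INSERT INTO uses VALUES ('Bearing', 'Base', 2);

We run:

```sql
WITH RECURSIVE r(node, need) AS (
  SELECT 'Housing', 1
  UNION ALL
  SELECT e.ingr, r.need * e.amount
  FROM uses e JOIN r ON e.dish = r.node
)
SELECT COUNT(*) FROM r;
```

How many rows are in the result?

Base: (Housing, need=1).
Iteration 1: components of {Housing} -> Gizmo = 1*5 = 5.
Iteration 2: components of {Gizmo} -> Arm = 5*5 = 25, Nut = 5*4 = 20.
Iteration 3: no further components; recursion stops.
Total rows emitted: 4.

4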